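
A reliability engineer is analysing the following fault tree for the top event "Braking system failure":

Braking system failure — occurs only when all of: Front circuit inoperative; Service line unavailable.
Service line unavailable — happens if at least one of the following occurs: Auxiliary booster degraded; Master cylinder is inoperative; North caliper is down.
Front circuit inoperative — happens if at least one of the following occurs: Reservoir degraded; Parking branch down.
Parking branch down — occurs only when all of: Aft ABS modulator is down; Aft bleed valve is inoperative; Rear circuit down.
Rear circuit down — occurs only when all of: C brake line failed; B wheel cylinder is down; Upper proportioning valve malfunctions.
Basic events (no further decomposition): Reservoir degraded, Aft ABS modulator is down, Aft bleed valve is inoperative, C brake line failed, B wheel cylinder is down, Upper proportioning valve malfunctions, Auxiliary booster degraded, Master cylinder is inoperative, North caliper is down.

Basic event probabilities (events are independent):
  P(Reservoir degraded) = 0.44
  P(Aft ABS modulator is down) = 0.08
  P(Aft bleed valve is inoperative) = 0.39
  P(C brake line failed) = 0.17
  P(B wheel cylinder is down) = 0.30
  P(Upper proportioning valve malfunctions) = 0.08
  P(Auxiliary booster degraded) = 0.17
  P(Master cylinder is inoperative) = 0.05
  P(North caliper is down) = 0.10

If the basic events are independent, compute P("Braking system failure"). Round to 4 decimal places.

P(Rear circuit down) [AND] = 0.17 × 0.30 × 0.08 = 0.004080
P(Parking branch down) [AND] = 0.08 × 0.39 × 0.004080 = 0.000127
P(Front circuit inoperative) [OR] = 1 − (1−0.44) × (1−0.000127) = 0.440071
P(Service line unavailable) [OR] = 1 − (1−0.17) × (1−0.05) × (1−0.10) = 0.290350
P(Braking system failure) [AND] = 0.440071 × 0.290350 = 0.127775
Rounded to 4 decimal places: P(Braking system failure) ≈ 0.1278.

0.1278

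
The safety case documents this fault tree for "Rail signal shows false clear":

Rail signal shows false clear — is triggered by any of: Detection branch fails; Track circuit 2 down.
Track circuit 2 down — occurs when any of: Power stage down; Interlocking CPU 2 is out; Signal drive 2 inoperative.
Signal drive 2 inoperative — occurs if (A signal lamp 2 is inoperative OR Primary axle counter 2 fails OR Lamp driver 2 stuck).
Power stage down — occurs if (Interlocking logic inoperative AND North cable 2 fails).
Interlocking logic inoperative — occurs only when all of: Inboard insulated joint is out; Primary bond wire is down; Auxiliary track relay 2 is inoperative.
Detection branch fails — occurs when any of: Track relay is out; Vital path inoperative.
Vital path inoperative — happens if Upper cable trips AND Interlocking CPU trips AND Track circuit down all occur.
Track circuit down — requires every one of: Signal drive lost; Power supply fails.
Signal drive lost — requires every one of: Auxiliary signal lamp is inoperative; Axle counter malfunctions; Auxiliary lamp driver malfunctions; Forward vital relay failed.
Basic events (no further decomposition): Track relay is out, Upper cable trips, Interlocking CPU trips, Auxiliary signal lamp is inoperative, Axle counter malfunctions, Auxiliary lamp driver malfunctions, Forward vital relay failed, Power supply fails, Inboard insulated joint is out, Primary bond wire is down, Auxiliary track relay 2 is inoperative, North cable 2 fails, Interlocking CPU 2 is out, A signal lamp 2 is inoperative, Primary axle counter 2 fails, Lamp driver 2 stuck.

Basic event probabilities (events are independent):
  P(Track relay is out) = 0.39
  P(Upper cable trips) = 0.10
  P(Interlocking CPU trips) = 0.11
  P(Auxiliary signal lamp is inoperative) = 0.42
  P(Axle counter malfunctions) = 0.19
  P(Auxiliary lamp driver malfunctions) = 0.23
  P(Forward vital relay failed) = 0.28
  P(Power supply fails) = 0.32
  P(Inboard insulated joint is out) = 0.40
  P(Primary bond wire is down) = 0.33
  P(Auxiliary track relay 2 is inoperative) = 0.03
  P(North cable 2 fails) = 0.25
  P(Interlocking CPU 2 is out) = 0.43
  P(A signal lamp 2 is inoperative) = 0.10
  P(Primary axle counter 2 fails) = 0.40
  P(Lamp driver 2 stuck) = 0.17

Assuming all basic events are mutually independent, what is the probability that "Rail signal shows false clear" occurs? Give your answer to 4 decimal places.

0.8443

P(Signal drive lost) [AND] = 0.42 × 0.19 × 0.23 × 0.28 = 0.005139
P(Track circuit down) [AND] = 0.005139 × 0.32 = 0.001644
P(Vital path inoperative) [AND] = 0.10 × 0.11 × 0.001644 = 0.000018
P(Detection branch fails) [OR] = 1 − (1−0.39) × (1−0.000018) = 0.390011
P(Interlocking logic inoperative) [AND] = 0.40 × 0.33 × 0.03 = 0.003960
P(Power stage down) [AND] = 0.003960 × 0.25 = 0.000990
P(Signal drive 2 inoperative) [OR] = 1 − (1−0.10) × (1−0.40) × (1−0.17) = 0.551800
P(Track circuit 2 down) [OR] = 1 − (1−0.000990) × (1−0.43) × (1−0.551800) = 0.744779
P(Rail signal shows false clear) [OR] = 1 − (1−0.390011) × (1−0.744779) = 0.844318
Rounded to 4 decimal places: P(Rail signal shows false clear) ≈ 0.8443.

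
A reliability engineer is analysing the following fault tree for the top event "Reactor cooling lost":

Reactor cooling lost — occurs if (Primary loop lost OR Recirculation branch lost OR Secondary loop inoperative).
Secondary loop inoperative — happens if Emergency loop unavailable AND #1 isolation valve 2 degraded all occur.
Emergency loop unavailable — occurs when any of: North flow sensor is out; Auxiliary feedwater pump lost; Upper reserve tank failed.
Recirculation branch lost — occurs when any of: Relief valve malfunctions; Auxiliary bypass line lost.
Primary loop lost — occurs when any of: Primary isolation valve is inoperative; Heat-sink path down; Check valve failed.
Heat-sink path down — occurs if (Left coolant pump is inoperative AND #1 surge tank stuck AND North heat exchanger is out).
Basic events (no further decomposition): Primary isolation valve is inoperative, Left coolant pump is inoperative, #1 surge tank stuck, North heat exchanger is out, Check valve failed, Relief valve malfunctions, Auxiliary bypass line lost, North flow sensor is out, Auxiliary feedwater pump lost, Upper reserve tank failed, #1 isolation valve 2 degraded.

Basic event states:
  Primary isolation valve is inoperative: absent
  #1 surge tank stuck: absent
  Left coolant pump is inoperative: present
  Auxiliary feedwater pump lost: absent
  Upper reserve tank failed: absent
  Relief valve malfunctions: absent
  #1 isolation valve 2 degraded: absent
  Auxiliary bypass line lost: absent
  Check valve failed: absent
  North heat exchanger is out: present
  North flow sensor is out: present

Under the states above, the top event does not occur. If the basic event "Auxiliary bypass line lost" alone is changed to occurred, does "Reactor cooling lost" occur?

Yes

Counterfactual: set "Auxiliary bypass line lost" to occurred.
Heat-sink path down [AND]: Left coolant pump is inoperative=occurs, #1 surge tank stuck=not, North heat exchanger is out=occurs → not all inputs occur → does not occur.
Primary loop lost [OR]: Primary isolation valve is inoperative=not, Heat-sink path down=not, Check valve failed=not → no input occurs → does not occur.
Recirculation branch lost [OR]: Relief valve malfunctions=not, Auxiliary bypass line lost=occurs → at least one input occurs → occurs.
Emergency loop unavailable [OR]: North flow sensor is out=occurs, Auxiliary feedwater pump lost=not, Upper reserve tank failed=not → at least one input occurs → occurs.
Secondary loop inoperative [AND]: Emergency loop unavailable=occurs, #1 isolation valve 2 degraded=not → not all inputs occur → does not occur.
Reactor cooling lost [OR]: Primary loop lost=not, Recirculation branch lost=occurs, Secondary loop inoperative=not → at least one input occurs → occurs.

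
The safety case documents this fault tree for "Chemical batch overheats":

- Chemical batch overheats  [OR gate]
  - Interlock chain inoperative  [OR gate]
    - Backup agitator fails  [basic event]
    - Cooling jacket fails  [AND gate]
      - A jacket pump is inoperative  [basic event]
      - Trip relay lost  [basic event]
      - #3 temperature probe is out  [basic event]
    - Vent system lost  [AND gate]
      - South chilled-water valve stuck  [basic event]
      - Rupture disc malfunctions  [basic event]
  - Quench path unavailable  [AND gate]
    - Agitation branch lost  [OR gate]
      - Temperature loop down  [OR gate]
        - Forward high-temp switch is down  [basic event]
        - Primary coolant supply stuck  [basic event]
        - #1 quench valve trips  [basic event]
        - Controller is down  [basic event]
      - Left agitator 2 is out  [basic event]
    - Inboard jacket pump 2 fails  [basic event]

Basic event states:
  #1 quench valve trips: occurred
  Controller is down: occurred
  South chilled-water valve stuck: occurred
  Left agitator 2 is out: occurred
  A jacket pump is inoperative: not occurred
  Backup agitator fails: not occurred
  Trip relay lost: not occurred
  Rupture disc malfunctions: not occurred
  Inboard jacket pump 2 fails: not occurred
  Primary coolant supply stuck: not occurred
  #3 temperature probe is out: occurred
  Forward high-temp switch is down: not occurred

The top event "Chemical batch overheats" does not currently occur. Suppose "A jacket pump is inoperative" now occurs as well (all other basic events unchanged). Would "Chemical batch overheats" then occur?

Counterfactual: set "A jacket pump is inoperative" to occurred.
Cooling jacket fails [AND]: A jacket pump is inoperative=occurs, Trip relay lost=not, #3 temperature probe is out=occurs → not all inputs occur → does not occur.
Vent system lost [AND]: South chilled-water valve stuck=occurs, Rupture disc malfunctions=not → not all inputs occur → does not occur.
Interlock chain inoperative [OR]: Backup agitator fails=not, Cooling jacket fails=not, Vent system lost=not → no input occurs → does not occur.
Temperature loop down [OR]: Forward high-temp switch is down=not, Primary coolant supply stuck=not, #1 quench valve trips=occurs, Controller is down=occurs → at least one input occurs → occurs.
Agitation branch lost [OR]: Temperature loop down=occurs, Left agitator 2 is out=occurs → at least one input occurs → occurs.
Quench path unavailable [AND]: Agitation branch lost=occurs, Inboard jacket pump 2 fails=not → not all inputs occur → does not occur.
Chemical batch overheats [OR]: Interlock chain inoperative=not, Quench path unavailable=not → no input occurs → does not occur.

No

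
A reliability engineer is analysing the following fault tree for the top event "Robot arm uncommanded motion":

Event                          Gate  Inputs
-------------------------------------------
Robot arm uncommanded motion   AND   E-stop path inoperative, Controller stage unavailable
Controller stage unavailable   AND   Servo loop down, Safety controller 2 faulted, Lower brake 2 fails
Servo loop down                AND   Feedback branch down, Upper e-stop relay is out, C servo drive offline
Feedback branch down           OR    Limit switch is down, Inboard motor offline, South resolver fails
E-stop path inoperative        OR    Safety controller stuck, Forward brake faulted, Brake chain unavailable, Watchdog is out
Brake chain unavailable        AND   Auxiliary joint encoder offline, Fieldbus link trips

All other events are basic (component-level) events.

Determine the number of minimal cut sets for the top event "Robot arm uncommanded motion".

12

Brake chain unavailable [AND]: one cut set from each child combined → 1 × 1 = 1 cut set(s).
E-stop path inoperative [OR]: union of children's cut sets → 4 cut set(s).
Feedback branch down [OR]: union of children's cut sets → 3 cut set(s).
Servo loop down [AND]: one cut set from each child combined → 3 × 1 × 1 = 3 cut set(s).
Controller stage unavailable [AND]: one cut set from each child combined → 3 × 1 × 1 = 3 cut set(s).
Robot arm uncommanded motion [AND]: one cut set from each child combined → 4 × 3 = 12 cut set(s).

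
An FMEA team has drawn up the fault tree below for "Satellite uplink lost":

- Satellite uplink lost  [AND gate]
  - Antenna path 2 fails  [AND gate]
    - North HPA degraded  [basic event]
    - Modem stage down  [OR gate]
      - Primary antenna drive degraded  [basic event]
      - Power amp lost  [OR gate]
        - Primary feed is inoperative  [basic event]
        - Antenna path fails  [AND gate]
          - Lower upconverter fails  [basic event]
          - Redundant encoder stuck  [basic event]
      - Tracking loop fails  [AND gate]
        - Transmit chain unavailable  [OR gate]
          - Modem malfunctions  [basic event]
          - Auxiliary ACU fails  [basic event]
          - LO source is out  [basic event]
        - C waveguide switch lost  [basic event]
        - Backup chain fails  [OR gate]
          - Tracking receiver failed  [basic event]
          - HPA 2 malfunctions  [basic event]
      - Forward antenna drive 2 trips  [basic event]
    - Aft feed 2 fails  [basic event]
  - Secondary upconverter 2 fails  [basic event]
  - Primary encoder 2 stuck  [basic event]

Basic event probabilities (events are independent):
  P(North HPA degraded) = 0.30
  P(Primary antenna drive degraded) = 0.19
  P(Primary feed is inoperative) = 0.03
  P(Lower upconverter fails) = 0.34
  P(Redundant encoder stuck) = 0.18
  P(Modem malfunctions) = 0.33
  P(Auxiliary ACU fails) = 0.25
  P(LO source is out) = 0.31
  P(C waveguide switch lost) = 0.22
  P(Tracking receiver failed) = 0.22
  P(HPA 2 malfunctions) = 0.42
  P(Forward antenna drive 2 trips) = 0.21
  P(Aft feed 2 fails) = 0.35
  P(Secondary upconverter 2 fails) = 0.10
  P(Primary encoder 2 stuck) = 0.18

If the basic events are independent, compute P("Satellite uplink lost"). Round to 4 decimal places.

0.0009

P(Antenna path fails) [AND] = 0.34 × 0.18 = 0.061200
P(Power amp lost) [OR] = 1 − (1−0.03) × (1−0.061200) = 0.089364
P(Transmit chain unavailable) [OR] = 1 − (1−0.33) × (1−0.25) × (1−0.31) = 0.653275
P(Backup chain fails) [OR] = 1 − (1−0.22) × (1−0.42) = 0.547600
P(Tracking loop fails) [AND] = 0.653275 × 0.22 × 0.547600 = 0.078701
P(Modem stage down) [OR] = 1 − (1−0.19) × (1−0.089364) × (1−0.078701) × (1−0.21) = 0.463144
P(Antenna path 2 fails) [AND] = 0.30 × 0.463144 × 0.35 = 0.048630
P(Satellite uplink lost) [AND] = 0.048630 × 0.10 × 0.18 = 0.000875
Rounded to 4 decimal places: P(Satellite uplink lost) ≈ 0.0009.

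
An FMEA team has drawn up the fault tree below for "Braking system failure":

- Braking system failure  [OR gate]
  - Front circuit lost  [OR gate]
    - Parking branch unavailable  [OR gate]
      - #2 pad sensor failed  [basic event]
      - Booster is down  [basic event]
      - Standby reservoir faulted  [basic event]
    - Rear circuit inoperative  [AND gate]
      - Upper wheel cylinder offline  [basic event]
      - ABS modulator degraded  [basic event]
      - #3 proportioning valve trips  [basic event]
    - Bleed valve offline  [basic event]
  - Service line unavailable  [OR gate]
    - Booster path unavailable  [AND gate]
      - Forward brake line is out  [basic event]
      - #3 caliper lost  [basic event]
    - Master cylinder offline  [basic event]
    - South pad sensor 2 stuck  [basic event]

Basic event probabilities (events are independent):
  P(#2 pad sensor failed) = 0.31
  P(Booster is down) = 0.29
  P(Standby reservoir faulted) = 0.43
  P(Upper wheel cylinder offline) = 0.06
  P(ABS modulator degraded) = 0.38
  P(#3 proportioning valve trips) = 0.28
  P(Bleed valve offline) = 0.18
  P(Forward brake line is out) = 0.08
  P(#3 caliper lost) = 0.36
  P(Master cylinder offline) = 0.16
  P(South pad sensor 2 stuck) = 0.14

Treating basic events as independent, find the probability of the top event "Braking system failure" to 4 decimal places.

0.8404

P(Parking branch unavailable) [OR] = 1 − (1−0.31) × (1−0.29) × (1−0.43) = 0.720757
P(Rear circuit inoperative) [AND] = 0.06 × 0.38 × 0.28 = 0.006384
P(Front circuit lost) [OR] = 1 − (1−0.720757) × (1−0.006384) × (1−0.18) = 0.772483
P(Booster path unavailable) [AND] = 0.08 × 0.36 = 0.028800
P(Service line unavailable) [OR] = 1 − (1−0.028800) × (1−0.16) × (1−0.14) = 0.298405
P(Braking system failure) [OR] = 1 − (1−0.772483) × (1−0.298405) = 0.840375
Rounded to 4 decimal places: P(Braking system failure) ≈ 0.8404.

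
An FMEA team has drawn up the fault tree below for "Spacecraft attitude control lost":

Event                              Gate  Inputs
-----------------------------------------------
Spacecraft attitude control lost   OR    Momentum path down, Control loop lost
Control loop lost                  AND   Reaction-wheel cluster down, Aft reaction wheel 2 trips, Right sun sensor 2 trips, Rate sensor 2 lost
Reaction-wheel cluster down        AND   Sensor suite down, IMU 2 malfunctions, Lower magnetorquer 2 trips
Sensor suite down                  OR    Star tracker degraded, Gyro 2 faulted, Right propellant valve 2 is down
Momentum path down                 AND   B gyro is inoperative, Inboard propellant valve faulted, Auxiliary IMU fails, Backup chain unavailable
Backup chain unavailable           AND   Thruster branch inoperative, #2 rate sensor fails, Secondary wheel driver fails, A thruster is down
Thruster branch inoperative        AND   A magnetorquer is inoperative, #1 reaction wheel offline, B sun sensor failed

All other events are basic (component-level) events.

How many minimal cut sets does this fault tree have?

4

Thruster branch inoperative [AND]: one cut set from each child combined → 1 × 1 × 1 = 1 cut set(s).
Backup chain unavailable [AND]: one cut set from each child combined → 1 × 1 × 1 × 1 = 1 cut set(s).
Momentum path down [AND]: one cut set from each child combined → 1 × 1 × 1 × 1 = 1 cut set(s).
Sensor suite down [OR]: union of children's cut sets → 3 cut set(s).
Reaction-wheel cluster down [AND]: one cut set from each child combined → 3 × 1 × 1 = 3 cut set(s).
Control loop lost [AND]: one cut set from each child combined → 3 × 1 × 1 × 1 = 3 cut set(s).
Spacecraft attitude control lost [OR]: union of children's cut sets → 4 cut set(s).
Minimal cut sets: {#1 reaction wheel offline, #2 rate sensor fails, A magnetorquer is inoperative, A thruster is down, Auxiliary IMU fails, B gyro is inoperative, B sun sensor failed, Inboard propellant valve faulted, Secondary wheel driver fails}; {Aft reaction wheel 2 trips, IMU 2 malfunctions, Lower magnetorquer 2 trips, Rate sensor 2 lost, Right sun sensor 2 trips, Star tracker degraded}; {Aft reaction wheel 2 trips, Gyro 2 faulted, IMU 2 malfunctions, Lower magnetorquer 2 trips, Rate sensor 2 lost, Right sun sensor 2 trips}; {Aft reaction wheel 2 trips, IMU 2 malfunctions, Lower magnetorquer 2 trips, Rate sensor 2 lost, Right propellant valve 2 is down, Right sun sensor 2 trips}.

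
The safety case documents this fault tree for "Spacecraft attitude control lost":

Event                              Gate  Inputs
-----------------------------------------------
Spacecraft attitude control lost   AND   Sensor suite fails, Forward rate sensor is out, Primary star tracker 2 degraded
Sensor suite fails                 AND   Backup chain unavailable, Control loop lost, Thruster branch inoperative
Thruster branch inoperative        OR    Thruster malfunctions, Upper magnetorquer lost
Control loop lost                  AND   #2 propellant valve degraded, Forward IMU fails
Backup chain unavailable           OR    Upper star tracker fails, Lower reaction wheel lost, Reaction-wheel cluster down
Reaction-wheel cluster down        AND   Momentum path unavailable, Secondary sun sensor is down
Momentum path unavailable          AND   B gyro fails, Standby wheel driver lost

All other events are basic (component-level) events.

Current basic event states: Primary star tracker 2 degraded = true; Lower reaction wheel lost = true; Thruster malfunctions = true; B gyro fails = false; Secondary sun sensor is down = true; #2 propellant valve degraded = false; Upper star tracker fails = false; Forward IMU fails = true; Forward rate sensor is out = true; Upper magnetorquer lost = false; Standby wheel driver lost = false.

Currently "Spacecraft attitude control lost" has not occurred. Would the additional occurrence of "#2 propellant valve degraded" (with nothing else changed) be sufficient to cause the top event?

Counterfactual: set "#2 propellant valve degraded" to occurred.
Momentum path unavailable [AND]: B gyro fails=not, Standby wheel driver lost=not → not all inputs occur → does not occur.
Reaction-wheel cluster down [AND]: Momentum path unavailable=not, Secondary sun sensor is down=occurs → not all inputs occur → does not occur.
Backup chain unavailable [OR]: Upper star tracker fails=not, Lower reaction wheel lost=occurs, Reaction-wheel cluster down=not → at least one input occurs → occurs.
Control loop lost [AND]: #2 propellant valve degraded=occurs, Forward IMU fails=occurs → all inputs occur → occurs.
Thruster branch inoperative [OR]: Thruster malfunctions=occurs, Upper magnetorquer lost=not → at least one input occurs → occurs.
Sensor suite fails [AND]: Backup chain unavailable=occurs, Control loop lost=occurs, Thruster branch inoperative=occurs → all inputs occur → occurs.
Spacecraft attitude control lost [AND]: Sensor suite fails=occurs, Forward rate sensor is out=occurs, Primary star tracker 2 degraded=occurs → all inputs occur → occurs.

Yes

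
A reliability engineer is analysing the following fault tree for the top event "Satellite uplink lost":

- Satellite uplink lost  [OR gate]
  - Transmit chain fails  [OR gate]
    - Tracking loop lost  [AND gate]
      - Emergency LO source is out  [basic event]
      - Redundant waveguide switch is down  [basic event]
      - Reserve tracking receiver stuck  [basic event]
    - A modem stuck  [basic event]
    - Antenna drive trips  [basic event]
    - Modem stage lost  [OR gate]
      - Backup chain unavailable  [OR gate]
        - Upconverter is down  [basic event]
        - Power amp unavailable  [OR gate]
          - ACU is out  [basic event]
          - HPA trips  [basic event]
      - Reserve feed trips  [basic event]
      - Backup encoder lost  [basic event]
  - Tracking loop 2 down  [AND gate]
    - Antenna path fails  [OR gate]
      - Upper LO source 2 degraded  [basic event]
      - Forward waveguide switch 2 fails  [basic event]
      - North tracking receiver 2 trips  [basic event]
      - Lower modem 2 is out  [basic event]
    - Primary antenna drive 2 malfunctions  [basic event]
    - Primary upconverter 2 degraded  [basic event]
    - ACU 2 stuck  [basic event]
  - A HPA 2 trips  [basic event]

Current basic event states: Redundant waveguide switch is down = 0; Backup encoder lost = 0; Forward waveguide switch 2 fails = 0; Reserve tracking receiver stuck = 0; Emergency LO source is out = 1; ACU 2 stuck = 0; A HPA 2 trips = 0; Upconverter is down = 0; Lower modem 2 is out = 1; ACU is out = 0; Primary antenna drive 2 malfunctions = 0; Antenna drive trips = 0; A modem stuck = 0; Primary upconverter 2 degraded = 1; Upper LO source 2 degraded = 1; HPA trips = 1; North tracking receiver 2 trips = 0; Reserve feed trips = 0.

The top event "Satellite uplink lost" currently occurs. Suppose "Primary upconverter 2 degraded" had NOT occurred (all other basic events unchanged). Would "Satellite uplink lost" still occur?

Counterfactual: set "Primary upconverter 2 degraded" to not occurred.
Tracking loop lost [AND]: Emergency LO source is out=occurs, Redundant waveguide switch is down=not, Reserve tracking receiver stuck=not → not all inputs occur → does not occur.
Power amp unavailable [OR]: ACU is out=not, HPA trips=occurs → at least one input occurs → occurs.
Backup chain unavailable [OR]: Upconverter is down=not, Power amp unavailable=occurs → at least one input occurs → occurs.
Modem stage lost [OR]: Backup chain unavailable=occurs, Reserve feed trips=not, Backup encoder lost=not → at least one input occurs → occurs.
Transmit chain fails [OR]: Tracking loop lost=not, A modem stuck=not, Antenna drive trips=not, Modem stage lost=occurs → at least one input occurs → occurs.
Antenna path fails [OR]: Upper LO source 2 degraded=occurs, Forward waveguide switch 2 fails=not, North tracking receiver 2 trips=not, Lower modem 2 is out=occurs → at least one input occurs → occurs.
Tracking loop 2 down [AND]: Antenna path fails=occurs, Primary antenna drive 2 malfunctions=not, Primary upconverter 2 degraded=not, ACU 2 stuck=not → not all inputs occur → does not occur.
Satellite uplink lost [OR]: Transmit chain fails=occurs, Tracking loop 2 down=not, A HPA 2 trips=not → at least one input occurs → occurs.

Yes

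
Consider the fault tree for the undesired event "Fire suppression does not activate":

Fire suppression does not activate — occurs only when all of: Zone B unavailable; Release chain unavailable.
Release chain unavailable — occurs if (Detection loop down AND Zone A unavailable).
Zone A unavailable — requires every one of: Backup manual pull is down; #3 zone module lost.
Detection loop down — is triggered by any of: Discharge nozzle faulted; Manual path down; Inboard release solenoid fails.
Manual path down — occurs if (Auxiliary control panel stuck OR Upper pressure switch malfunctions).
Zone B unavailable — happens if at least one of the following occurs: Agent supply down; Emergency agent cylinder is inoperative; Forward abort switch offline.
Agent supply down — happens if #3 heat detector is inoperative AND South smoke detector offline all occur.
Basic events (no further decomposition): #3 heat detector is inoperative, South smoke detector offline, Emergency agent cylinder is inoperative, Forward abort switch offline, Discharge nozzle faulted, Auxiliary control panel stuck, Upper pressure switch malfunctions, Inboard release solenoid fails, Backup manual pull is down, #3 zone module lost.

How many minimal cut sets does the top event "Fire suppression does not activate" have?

12

Agent supply down [AND]: one cut set from each child combined → 1 × 1 = 1 cut set(s).
Zone B unavailable [OR]: union of children's cut sets → 3 cut set(s).
Manual path down [OR]: union of children's cut sets → 2 cut set(s).
Detection loop down [OR]: union of children's cut sets → 4 cut set(s).
Zone A unavailable [AND]: one cut set from each child combined → 1 × 1 = 1 cut set(s).
Release chain unavailable [AND]: one cut set from each child combined → 4 × 1 = 4 cut set(s).
Fire suppression does not activate [AND]: one cut set from each child combined → 3 × 4 = 12 cut set(s).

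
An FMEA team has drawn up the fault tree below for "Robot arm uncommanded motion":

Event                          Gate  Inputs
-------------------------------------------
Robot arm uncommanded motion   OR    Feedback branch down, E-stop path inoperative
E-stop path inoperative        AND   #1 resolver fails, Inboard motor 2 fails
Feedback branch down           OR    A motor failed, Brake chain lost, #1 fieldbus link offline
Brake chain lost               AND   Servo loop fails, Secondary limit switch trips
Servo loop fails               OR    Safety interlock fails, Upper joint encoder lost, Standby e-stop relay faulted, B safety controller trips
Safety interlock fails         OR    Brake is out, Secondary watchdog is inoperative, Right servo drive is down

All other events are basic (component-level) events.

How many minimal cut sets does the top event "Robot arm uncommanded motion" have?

9

Safety interlock fails [OR]: union of children's cut sets → 3 cut set(s).
Servo loop fails [OR]: union of children's cut sets → 6 cut set(s).
Brake chain lost [AND]: one cut set from each child combined → 6 × 1 = 6 cut set(s).
Feedback branch down [OR]: union of children's cut sets → 8 cut set(s).
E-stop path inoperative [AND]: one cut set from each child combined → 1 × 1 = 1 cut set(s).
Robot arm uncommanded motion [OR]: union of children's cut sets → 9 cut set(s).
Minimal cut sets: {A motor failed}; {Brake is out, Secondary limit switch trips}; {Secondary limit switch trips, Secondary watchdog is inoperative}; {Right servo drive is down, Secondary limit switch trips}; {Secondary limit switch trips, Upper joint encoder lost}; {Secondary limit switch trips, Standby e-stop relay faulted}; {B safety controller trips, Secondary limit switch trips}; {#1 fieldbus link offline}; {#1 resolver fails, Inboard motor 2 fails}.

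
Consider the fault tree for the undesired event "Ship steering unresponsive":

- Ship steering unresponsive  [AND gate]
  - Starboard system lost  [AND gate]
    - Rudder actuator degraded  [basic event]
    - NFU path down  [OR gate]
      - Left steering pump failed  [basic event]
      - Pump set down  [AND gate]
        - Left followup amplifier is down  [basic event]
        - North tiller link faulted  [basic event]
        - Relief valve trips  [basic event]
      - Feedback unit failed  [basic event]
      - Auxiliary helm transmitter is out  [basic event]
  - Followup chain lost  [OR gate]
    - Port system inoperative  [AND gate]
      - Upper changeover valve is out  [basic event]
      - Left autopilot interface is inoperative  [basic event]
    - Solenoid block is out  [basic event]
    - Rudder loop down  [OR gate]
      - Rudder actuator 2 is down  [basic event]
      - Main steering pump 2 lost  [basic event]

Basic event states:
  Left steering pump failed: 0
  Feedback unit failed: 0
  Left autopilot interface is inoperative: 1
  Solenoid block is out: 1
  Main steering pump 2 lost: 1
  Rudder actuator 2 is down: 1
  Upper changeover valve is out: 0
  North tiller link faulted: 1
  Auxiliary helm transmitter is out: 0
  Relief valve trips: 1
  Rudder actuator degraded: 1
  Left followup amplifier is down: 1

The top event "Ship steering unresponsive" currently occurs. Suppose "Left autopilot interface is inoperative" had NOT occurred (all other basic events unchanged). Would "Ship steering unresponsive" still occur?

Counterfactual: set "Left autopilot interface is inoperative" to not occurred.
Pump set down [AND]: Left followup amplifier is down=occurs, North tiller link faulted=occurs, Relief valve trips=occurs → all inputs occur → occurs.
NFU path down [OR]: Left steering pump failed=not, Pump set down=occurs, Feedback unit failed=not, Auxiliary helm transmitter is out=not → at least one input occurs → occurs.
Starboard system lost [AND]: Rudder actuator degraded=occurs, NFU path down=occurs → all inputs occur → occurs.
Port system inoperative [AND]: Upper changeover valve is out=not, Left autopilot interface is inoperative=not → not all inputs occur → does not occur.
Rudder loop down [OR]: Rudder actuator 2 is down=occurs, Main steering pump 2 lost=occurs → at least one input occurs → occurs.
Followup chain lost [OR]: Port system inoperative=not, Solenoid block is out=occurs, Rudder loop down=occurs → at least one input occurs → occurs.
Ship steering unresponsive [AND]: Starboard system lost=occurs, Followup chain lost=occurs → all inputs occur → occurs.

Yes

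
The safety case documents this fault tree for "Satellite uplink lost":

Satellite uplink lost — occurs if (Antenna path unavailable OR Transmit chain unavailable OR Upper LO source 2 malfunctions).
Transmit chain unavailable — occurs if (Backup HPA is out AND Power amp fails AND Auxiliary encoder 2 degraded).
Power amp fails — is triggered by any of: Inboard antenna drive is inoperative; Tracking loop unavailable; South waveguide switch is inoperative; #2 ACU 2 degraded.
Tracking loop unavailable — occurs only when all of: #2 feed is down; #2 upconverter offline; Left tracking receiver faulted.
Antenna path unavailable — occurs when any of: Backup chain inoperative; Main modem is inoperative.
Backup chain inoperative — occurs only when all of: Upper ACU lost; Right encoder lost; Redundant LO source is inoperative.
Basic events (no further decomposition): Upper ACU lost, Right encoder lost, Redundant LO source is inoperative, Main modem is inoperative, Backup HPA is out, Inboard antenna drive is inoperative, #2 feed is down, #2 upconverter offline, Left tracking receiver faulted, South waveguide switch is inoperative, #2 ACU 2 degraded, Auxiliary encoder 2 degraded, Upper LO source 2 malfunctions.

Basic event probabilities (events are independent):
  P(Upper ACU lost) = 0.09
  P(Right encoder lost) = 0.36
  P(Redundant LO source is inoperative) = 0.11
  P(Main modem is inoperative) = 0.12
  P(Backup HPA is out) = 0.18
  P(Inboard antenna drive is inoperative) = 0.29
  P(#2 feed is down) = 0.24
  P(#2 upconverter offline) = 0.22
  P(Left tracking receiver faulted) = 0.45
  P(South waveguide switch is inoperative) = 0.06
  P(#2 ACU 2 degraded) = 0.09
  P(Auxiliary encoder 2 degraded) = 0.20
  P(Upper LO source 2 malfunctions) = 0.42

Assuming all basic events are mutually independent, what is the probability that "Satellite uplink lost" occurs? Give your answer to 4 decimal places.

0.4989

P(Backup chain inoperative) [AND] = 0.09 × 0.36 × 0.11 = 0.003564
P(Antenna path unavailable) [OR] = 1 − (1−0.003564) × (1−0.12) = 0.123136
P(Tracking loop unavailable) [AND] = 0.24 × 0.22 × 0.45 = 0.023760
P(Power amp fails) [OR] = 1 − (1−0.29) × (1−0.023760) × (1−0.06) × (1−0.09) = 0.407096
P(Transmit chain unavailable) [AND] = 0.18 × 0.407096 × 0.20 = 0.014655
P(Satellite uplink lost) [OR] = 1 − (1−0.123136) × (1−0.014655) × (1−0.42) = 0.498872
Rounded to 4 decimal places: P(Satellite uplink lost) ≈ 0.4989.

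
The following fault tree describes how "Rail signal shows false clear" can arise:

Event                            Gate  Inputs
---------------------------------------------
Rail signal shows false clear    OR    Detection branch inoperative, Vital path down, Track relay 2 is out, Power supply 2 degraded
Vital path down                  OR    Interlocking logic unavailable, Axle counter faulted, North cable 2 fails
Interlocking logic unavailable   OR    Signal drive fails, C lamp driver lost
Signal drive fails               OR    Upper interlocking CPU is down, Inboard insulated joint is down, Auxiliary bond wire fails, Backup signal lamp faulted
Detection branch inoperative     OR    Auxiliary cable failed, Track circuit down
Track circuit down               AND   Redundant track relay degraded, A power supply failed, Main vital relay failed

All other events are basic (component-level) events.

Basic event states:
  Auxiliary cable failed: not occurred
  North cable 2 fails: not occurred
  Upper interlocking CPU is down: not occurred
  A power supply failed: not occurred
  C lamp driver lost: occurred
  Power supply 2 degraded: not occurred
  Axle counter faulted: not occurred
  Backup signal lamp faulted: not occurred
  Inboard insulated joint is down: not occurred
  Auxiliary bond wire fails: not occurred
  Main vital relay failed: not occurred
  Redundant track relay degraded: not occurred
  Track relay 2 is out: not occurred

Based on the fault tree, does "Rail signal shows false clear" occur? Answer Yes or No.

Track circuit down [AND]: Redundant track relay degraded=not, A power supply failed=not, Main vital relay failed=not → not all inputs occur → does not occur.
Detection branch inoperative [OR]: Auxiliary cable failed=not, Track circuit down=not → no input occurs → does not occur.
Signal drive fails [OR]: Upper interlocking CPU is down=not, Inboard insulated joint is down=not, Auxiliary bond wire fails=not, Backup signal lamp faulted=not → no input occurs → does not occur.
Interlocking logic unavailable [OR]: Signal drive fails=not, C lamp driver lost=occurs → at least one input occurs → occurs.
Vital path down [OR]: Interlocking logic unavailable=occurs, Axle counter faulted=not, North cable 2 fails=not → at least one input occurs → occurs.
Rail signal shows false clear [OR]: Detection branch inoperative=not, Vital path down=occurs, Track relay 2 is out=not, Power supply 2 degraded=not → at least one input occurs → occurs.

Yes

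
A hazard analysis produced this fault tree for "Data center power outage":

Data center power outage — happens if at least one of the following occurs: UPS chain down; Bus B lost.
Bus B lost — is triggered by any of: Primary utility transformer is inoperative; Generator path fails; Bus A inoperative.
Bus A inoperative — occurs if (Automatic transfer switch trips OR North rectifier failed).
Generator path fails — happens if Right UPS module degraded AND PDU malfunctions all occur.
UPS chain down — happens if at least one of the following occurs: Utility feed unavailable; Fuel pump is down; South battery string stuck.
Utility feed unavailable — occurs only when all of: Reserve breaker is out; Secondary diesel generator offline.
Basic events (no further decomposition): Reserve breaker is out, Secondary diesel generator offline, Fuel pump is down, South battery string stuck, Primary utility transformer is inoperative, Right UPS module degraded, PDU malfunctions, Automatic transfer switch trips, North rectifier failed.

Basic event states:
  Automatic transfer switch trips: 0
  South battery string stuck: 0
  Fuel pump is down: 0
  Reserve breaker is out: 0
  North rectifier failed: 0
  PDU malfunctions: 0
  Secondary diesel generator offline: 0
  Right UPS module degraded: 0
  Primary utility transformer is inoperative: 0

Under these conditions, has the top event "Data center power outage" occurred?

No

Utility feed unavailable [AND]: Reserve breaker is out=not, Secondary diesel generator offline=not → not all inputs occur → does not occur.
UPS chain down [OR]: Utility feed unavailable=not, Fuel pump is down=not, South battery string stuck=not → no input occurs → does not occur.
Generator path fails [AND]: Right UPS module degraded=not, PDU malfunctions=not → not all inputs occur → does not occur.
Bus A inoperative [OR]: Automatic transfer switch trips=not, North rectifier failed=not → no input occurs → does not occur.
Bus B lost [OR]: Primary utility transformer is inoperative=not, Generator path fails=not, Bus A inoperative=not → no input occurs → does not occur.
Data center power outage [OR]: UPS chain down=not, Bus B lost=not → no input occurs → does not occur.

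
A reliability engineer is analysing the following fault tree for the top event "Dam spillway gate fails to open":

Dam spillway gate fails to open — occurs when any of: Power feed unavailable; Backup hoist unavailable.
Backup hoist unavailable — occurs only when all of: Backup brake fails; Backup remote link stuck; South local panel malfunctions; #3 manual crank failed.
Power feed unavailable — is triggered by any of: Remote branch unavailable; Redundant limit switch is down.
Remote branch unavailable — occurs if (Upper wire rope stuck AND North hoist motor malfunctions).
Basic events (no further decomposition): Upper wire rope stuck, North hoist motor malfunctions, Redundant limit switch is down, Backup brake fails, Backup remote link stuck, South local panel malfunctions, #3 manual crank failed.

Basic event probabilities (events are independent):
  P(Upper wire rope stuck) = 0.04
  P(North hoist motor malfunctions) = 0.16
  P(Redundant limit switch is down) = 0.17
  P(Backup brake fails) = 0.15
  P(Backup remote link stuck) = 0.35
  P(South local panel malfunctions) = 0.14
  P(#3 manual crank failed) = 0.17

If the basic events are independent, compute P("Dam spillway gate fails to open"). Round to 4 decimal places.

P(Remote branch unavailable) [AND] = 0.04 × 0.16 = 0.006400
P(Power feed unavailable) [OR] = 1 − (1−0.006400) × (1−0.17) = 0.175312
P(Backup hoist unavailable) [AND] = 0.15 × 0.35 × 0.14 × 0.17 = 0.001250
P(Dam spillway gate fails to open) [OR] = 1 − (1−0.175312) × (1−0.001250) = 0.176343
Rounded to 4 decimal places: P(Dam spillway gate fails to open) ≈ 0.1763.

0.1763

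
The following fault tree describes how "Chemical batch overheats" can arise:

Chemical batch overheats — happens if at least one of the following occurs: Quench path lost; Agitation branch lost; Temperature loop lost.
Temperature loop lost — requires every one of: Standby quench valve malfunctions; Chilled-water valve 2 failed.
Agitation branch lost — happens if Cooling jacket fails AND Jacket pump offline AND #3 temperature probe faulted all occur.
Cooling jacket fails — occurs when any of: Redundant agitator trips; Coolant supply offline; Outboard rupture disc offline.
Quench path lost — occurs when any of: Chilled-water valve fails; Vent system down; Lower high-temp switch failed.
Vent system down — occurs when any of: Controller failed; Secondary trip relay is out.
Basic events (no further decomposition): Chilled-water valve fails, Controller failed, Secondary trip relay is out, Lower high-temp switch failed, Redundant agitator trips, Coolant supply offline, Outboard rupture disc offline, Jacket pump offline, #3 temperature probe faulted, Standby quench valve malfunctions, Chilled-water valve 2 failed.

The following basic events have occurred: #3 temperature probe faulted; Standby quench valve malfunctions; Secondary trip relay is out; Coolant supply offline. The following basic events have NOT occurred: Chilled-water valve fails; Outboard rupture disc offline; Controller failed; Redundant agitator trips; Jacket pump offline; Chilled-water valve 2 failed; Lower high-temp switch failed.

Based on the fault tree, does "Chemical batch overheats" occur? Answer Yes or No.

Yes

Vent system down [OR]: Controller failed=not, Secondary trip relay is out=occurs → at least one input occurs → occurs.
Quench path lost [OR]: Chilled-water valve fails=not, Vent system down=occurs, Lower high-temp switch failed=not → at least one input occurs → occurs.
Cooling jacket fails [OR]: Redundant agitator trips=not, Coolant supply offline=occurs, Outboard rupture disc offline=not → at least one input occurs → occurs.
Agitation branch lost [AND]: Cooling jacket fails=occurs, Jacket pump offline=not, #3 temperature probe faulted=occurs → not all inputs occur → does not occur.
Temperature loop lost [AND]: Standby quench valve malfunctions=occurs, Chilled-water valve 2 failed=not → not all inputs occur → does not occur.
Chemical batch overheats [OR]: Quench path lost=occurs, Agitation branch lost=not, Temperature loop lost=not → at least one input occurs → occurs.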